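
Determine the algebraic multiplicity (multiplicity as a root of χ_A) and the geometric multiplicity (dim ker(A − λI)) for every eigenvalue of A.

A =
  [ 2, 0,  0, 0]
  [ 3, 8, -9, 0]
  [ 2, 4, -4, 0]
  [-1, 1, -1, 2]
λ = 2: alg = 4, geom = 2

Step 1 — factor the characteristic polynomial to read off the algebraic multiplicities:
  χ_A(x) = (x - 2)^4

Step 2 — compute geometric multiplicities via the rank-nullity identity g(λ) = n − rank(A − λI):
  rank(A − (2)·I) = 2, so dim ker(A − (2)·I) = n − 2 = 2

Summary:
  λ = 2: algebraic multiplicity = 4, geometric multiplicity = 2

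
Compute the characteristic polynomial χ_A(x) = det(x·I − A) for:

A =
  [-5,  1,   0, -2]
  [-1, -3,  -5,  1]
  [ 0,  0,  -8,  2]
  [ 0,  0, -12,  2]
x^4 + 14*x^3 + 72*x^2 + 160*x + 128

Expanding det(x·I − A) (e.g. by cofactor expansion or by noting that A is similar to its Jordan form J, which has the same characteristic polynomial as A) gives
  χ_A(x) = x^4 + 14*x^3 + 72*x^2 + 160*x + 128
which factors as (x + 2)*(x + 4)^3. The eigenvalues (with algebraic multiplicities) are λ = -4 with multiplicity 3, λ = -2 with multiplicity 1.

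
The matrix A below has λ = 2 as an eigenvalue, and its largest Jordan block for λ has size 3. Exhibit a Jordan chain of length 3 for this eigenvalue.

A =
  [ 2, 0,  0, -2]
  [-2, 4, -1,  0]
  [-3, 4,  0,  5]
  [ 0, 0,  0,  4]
A Jordan chain for λ = 2 of length 3:
v_1 = (0, -1, -2, 0)ᵀ
v_2 = (0, -2, -3, 0)ᵀ
v_3 = (1, 0, 0, 0)ᵀ

Let N = A − (2)·I. We want v_3 with N^3 v_3 = 0 but N^2 v_3 ≠ 0; then v_{j-1} := N · v_j for j = 3, …, 2.

Pick v_3 = (1, 0, 0, 0)ᵀ.
Then v_2 = N · v_3 = (0, -2, -3, 0)ᵀ.
Then v_1 = N · v_2 = (0, -1, -2, 0)ᵀ.

Sanity check: (A − (2)·I) v_1 = (0, 0, 0, 0)ᵀ = 0. ✓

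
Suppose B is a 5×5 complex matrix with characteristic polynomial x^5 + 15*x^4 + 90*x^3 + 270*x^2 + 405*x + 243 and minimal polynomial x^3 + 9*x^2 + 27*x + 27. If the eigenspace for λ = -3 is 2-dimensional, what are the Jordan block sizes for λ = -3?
Block sizes for λ = -3: [3, 2]

Step 1 — from the characteristic polynomial, algebraic multiplicity of λ = -3 is 5. From dim ker(B − (-3)·I) = 2, there are exactly 2 Jordan blocks for λ = -3.
Step 2 — from the minimal polynomial, the factor (x + 3)^3 tells us the largest block for λ = -3 has size 3.
Step 3 — with total size 5, 2 blocks, and largest block 3, the block sizes (in nonincreasing order) are [3, 2].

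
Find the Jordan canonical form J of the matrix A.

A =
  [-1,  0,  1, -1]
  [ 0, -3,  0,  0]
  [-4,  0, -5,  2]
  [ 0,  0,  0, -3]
J_2(-3) ⊕ J_1(-3) ⊕ J_1(-3)

The characteristic polynomial is
  det(x·I − A) = x^4 + 12*x^3 + 54*x^2 + 108*x + 81 = (x + 3)^4

Eigenvalues and multiplicities (the geometric multiplicity of λ is n − rank(A − λI), which equals the number of Jordan blocks for λ):
  λ = -3: algebraic multiplicity = 4, geometric multiplicity = 3

Determining the block sizes for each eigenvalue:
  λ = -3: 3 blocks summing to 4 forces exactly one block of size 2 and the rest size 1 → block sizes [2, 1, 1]

Assembling the blocks gives a Jordan form
J =
  [-3,  1,  0,  0]
  [ 0, -3,  0,  0]
  [ 0,  0, -3,  0]
  [ 0,  0,  0, -3]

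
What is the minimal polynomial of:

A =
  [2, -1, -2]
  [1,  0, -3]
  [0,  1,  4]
x^3 - 6*x^2 + 12*x - 8

The characteristic polynomial is χ_A(x) = (x - 2)^3, so the eigenvalues are known. The minimal polynomial is
  m_A(x) = Π_λ (x − λ)^{k_λ}
where k_λ is the size of the *largest* Jordan block for λ (equivalently, the smallest k with (A − λI)^k v = 0 for every generalised eigenvector v of λ).

  λ = 2: largest Jordan block has size 3, contributing (x − 2)^3

So m_A(x) = (x - 2)^3 = x^3 - 6*x^2 + 12*x - 8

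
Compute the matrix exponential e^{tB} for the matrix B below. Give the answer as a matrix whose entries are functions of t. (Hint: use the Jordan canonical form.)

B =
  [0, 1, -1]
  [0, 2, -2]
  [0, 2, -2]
e^{tB} =
  [1, t, -t]
  [0, 2*t + 1, -2*t]
  [0, 2*t, 1 - 2*t]

Strategy: write B = P · J · P⁻¹ where J is a Jordan canonical form, so e^{tB} = P · e^{tJ} · P⁻¹, and e^{tJ} can be computed block-by-block.

B has Jordan form
J =
  [0, 1, 0]
  [0, 0, 0]
  [0, 0, 0]
(up to reordering of blocks).

Per-block formulas:
  For a 2×2 Jordan block J_2(0): exp(t · J_2(0)) = e^(0t)·(I + t·N), where N is the 2×2 nilpotent shift.
  For a 1×1 block at λ = 0: exp(t · [0]) = [e^(0t)].

After assembling e^{tJ} and conjugating by P, we get:

e^{tB} =
  [1, t, -t]
  [0, 2*t + 1, -2*t]
  [0, 2*t, 1 - 2*t]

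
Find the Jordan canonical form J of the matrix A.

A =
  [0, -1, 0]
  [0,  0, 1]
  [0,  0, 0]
J_3(0)

The characteristic polynomial is
  det(x·I − A) = x^3

Eigenvalues and multiplicities (the geometric multiplicity of λ is n − rank(A − λI), which equals the number of Jordan blocks for λ):
  λ = 0: algebraic multiplicity = 3, geometric multiplicity = 1

Determining the block sizes for each eigenvalue:
  λ = 0: one block (gm = 1), so the single block has size am = 3 → block sizes [3]

Assembling the blocks gives a Jordan form
J =
  [0, 1, 0]
  [0, 0, 1]
  [0, 0, 0]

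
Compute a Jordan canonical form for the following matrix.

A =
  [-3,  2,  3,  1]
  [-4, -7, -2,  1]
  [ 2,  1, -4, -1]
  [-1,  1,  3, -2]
J_3(-4) ⊕ J_1(-4)

The characteristic polynomial is
  det(x·I − A) = x^4 + 16*x^3 + 96*x^2 + 256*x + 256 = (x + 4)^4

Eigenvalues and multiplicities (the geometric multiplicity of λ is n − rank(A − λI), which equals the number of Jordan blocks for λ):
  λ = -4: algebraic multiplicity = 4, geometric multiplicity = 2

Determining the block sizes for each eigenvalue:
  λ = -4: with am = 4 and gm = 2, the partition is not yet determined (e.g. several partitions of 4 into 2 parts exist). Let N = A − (-4)·I. Computing rank(N^1) = 2, rank(N^2) = 1, rank(N^3) = 0; the number of blocks of size ≥ j is rank(N^{j−1}) − rank(N^j), giving [2, 1, 1]. So we have 1 block(s) of size 3, 1 block(s) of size 1 → block sizes [3, 1]

Assembling the blocks gives a Jordan form
J =
  [-4,  1,  0,  0]
  [ 0, -4,  1,  0]
  [ 0,  0, -4,  0]
  [ 0,  0,  0, -4]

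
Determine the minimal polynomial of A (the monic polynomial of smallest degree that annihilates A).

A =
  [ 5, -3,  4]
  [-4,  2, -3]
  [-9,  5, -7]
x^3

The characteristic polynomial is χ_A(x) = x^3, so the eigenvalues are known. The minimal polynomial is
  m_A(x) = Π_λ (x − λ)^{k_λ}
where k_λ is the size of the *largest* Jordan block for λ (equivalently, the smallest k with (A − λI)^k v = 0 for every generalised eigenvector v of λ).

  λ = 0: largest Jordan block has size 3, contributing (x − 0)^3

So m_A(x) = x^3 = x^3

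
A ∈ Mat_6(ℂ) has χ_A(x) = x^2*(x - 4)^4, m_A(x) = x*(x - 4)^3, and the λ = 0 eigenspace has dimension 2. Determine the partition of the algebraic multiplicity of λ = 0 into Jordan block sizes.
Block sizes for λ = 0: [1, 1]

Step 1 — from the characteristic polynomial, algebraic multiplicity of λ = 0 is 2. From dim ker(A − (0)·I) = 2, there are exactly 2 Jordan blocks for λ = 0.
Step 2 — from the minimal polynomial, the factor (x − 0) tells us the largest block for λ = 0 has size 1.
Step 3 — with total size 2, 2 blocks, and largest block 1, the block sizes (in nonincreasing order) are [1, 1].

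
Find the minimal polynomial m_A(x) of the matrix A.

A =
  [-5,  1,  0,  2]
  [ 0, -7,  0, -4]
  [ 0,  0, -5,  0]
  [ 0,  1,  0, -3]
x^2 + 10*x + 25

The characteristic polynomial is χ_A(x) = (x + 5)^4, so the eigenvalues are known. The minimal polynomial is
  m_A(x) = Π_λ (x − λ)^{k_λ}
where k_λ is the size of the *largest* Jordan block for λ (equivalently, the smallest k with (A − λI)^k v = 0 for every generalised eigenvector v of λ).

  λ = -5: largest Jordan block has size 2, contributing (x + 5)^2

So m_A(x) = (x + 5)^2 = x^2 + 10*x + 25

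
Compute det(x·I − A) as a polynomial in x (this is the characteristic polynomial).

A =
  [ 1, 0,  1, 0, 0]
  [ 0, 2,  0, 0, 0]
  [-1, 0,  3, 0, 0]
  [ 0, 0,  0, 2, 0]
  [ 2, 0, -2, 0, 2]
x^5 - 10*x^4 + 40*x^3 - 80*x^2 + 80*x - 32

Expanding det(x·I − A) (e.g. by cofactor expansion or by noting that A is similar to its Jordan form J, which has the same characteristic polynomial as A) gives
  χ_A(x) = x^5 - 10*x^4 + 40*x^3 - 80*x^2 + 80*x - 32
which factors as (x - 2)^5. The eigenvalues (with algebraic multiplicities) are λ = 2 with multiplicity 5.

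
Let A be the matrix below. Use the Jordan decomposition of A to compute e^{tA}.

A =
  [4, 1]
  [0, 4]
e^{tA} =
  [exp(4*t), t*exp(4*t)]
  [0, exp(4*t)]

Strategy: write A = P · J · P⁻¹ where J is a Jordan canonical form, so e^{tA} = P · e^{tJ} · P⁻¹, and e^{tJ} can be computed block-by-block.

A has Jordan form
J =
  [4, 1]
  [0, 4]
(up to reordering of blocks).

Per-block formulas:
  For a 2×2 Jordan block J_2(4): exp(t · J_2(4)) = e^(4t)·(I + t·N), where N is the 2×2 nilpotent shift.

After assembling e^{tJ} and conjugating by P, we get:

e^{tA} =
  [exp(4*t), t*exp(4*t)]
  [0, exp(4*t)]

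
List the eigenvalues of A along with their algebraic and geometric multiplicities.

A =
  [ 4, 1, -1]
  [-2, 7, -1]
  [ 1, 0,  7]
λ = 6: alg = 3, geom = 1

Step 1 — factor the characteristic polynomial to read off the algebraic multiplicities:
  χ_A(x) = (x - 6)^3

Step 2 — compute geometric multiplicities via the rank-nullity identity g(λ) = n − rank(A − λI):
  rank(A − (6)·I) = 2, so dim ker(A − (6)·I) = n − 2 = 1

Summary:
  λ = 6: algebraic multiplicity = 3, geometric multiplicity = 1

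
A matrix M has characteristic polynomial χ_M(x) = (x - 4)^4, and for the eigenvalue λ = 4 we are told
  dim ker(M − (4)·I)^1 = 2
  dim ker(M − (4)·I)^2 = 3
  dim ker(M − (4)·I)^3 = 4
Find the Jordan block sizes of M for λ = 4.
Block sizes for λ = 4: [3, 1]

From the dimensions of kernels of powers, the number of Jordan blocks of size at least j is d_j − d_{j−1} where d_j = dim ker(N^j) (with d_0 = 0). Computing the differences gives [2, 1, 1].
The number of blocks of size exactly k is (#blocks of size ≥ k) − (#blocks of size ≥ k + 1), so the partition is: 1 block(s) of size 1, 1 block(s) of size 3.
In nonincreasing order the block sizes are [3, 1].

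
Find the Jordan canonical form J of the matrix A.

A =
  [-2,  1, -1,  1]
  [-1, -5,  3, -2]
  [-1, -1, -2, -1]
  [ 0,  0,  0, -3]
J_3(-3) ⊕ J_1(-3)

The characteristic polynomial is
  det(x·I − A) = x^4 + 12*x^3 + 54*x^2 + 108*x + 81 = (x + 3)^4

Eigenvalues and multiplicities (the geometric multiplicity of λ is n − rank(A − λI), which equals the number of Jordan blocks for λ):
  λ = -3: algebraic multiplicity = 4, geometric multiplicity = 2

Determining the block sizes for each eigenvalue:
  λ = -3: with am = 4 and gm = 2, the partition is not yet determined (e.g. several partitions of 4 into 2 parts exist). Let N = A − (-3)·I. Computing rank(N^1) = 2, rank(N^2) = 1, rank(N^3) = 0; the number of blocks of size ≥ j is rank(N^{j−1}) − rank(N^j), giving [2, 1, 1]. So we have 1 block(s) of size 3, 1 block(s) of size 1 → block sizes [3, 1]

Assembling the blocks gives a Jordan form
J =
  [-3,  1,  0,  0]
  [ 0, -3,  1,  0]
  [ 0,  0, -3,  0]
  [ 0,  0,  0, -3]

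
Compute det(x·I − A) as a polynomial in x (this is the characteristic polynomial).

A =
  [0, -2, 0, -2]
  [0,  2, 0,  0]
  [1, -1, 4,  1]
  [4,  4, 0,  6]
x^4 - 12*x^3 + 52*x^2 - 96*x + 64

Expanding det(x·I − A) (e.g. by cofactor expansion or by noting that A is similar to its Jordan form J, which has the same characteristic polynomial as A) gives
  χ_A(x) = x^4 - 12*x^3 + 52*x^2 - 96*x + 64
which factors as (x - 4)^2*(x - 2)^2. The eigenvalues (with algebraic multiplicities) are λ = 2 with multiplicity 2, λ = 4 with multiplicity 2.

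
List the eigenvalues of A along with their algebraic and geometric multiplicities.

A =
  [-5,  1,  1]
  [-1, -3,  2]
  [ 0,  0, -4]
λ = -4: alg = 3, geom = 1

Step 1 — factor the characteristic polynomial to read off the algebraic multiplicities:
  χ_A(x) = (x + 4)^3

Step 2 — compute geometric multiplicities via the rank-nullity identity g(λ) = n − rank(A − λI):
  rank(A − (-4)·I) = 2, so dim ker(A − (-4)·I) = n − 2 = 1

Summary:
  λ = -4: algebraic multiplicity = 3, geometric multiplicity = 1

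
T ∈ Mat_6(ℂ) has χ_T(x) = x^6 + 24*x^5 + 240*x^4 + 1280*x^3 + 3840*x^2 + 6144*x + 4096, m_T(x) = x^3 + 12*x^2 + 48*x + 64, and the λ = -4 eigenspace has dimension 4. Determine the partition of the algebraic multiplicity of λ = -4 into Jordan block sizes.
Block sizes for λ = -4: [3, 1, 1, 1]

Step 1 — from the characteristic polynomial, algebraic multiplicity of λ = -4 is 6. From dim ker(T − (-4)·I) = 4, there are exactly 4 Jordan blocks for λ = -4.
Step 2 — from the minimal polynomial, the factor (x + 4)^3 tells us the largest block for λ = -4 has size 3.
Step 3 — with total size 6, 4 blocks, and largest block 3, the block sizes (in nonincreasing order) are [3, 1, 1, 1].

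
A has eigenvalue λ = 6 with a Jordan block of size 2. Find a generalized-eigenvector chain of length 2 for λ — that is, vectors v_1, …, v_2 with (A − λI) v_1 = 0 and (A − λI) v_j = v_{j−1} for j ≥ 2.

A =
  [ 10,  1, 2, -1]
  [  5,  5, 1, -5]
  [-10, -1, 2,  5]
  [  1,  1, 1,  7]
A Jordan chain for λ = 6 of length 2:
v_1 = (4, 5, -10, 1)ᵀ
v_2 = (1, 0, 0, 0)ᵀ

Let N = A − (6)·I. We want v_2 with N^2 v_2 = 0 but N^1 v_2 ≠ 0; then v_{j-1} := N · v_j for j = 2, …, 2.

Pick v_2 = (1, 0, 0, 0)ᵀ.
Then v_1 = N · v_2 = (4, 5, -10, 1)ᵀ.

Sanity check: (A − (6)·I) v_1 = (0, 0, 0, 0)ᵀ = 0. ✓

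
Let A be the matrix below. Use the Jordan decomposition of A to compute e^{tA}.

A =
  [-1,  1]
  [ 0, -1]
e^{tA} =
  [exp(-t), t*exp(-t)]
  [0, exp(-t)]

Strategy: write A = P · J · P⁻¹ where J is a Jordan canonical form, so e^{tA} = P · e^{tJ} · P⁻¹, and e^{tJ} can be computed block-by-block.

A has Jordan form
J =
  [-1,  1]
  [ 0, -1]
(up to reordering of blocks).

Per-block formulas:
  For a 2×2 Jordan block J_2(-1): exp(t · J_2(-1)) = e^(-1t)·(I + t·N), where N is the 2×2 nilpotent shift.

After assembling e^{tJ} and conjugating by P, we get:

e^{tA} =
  [exp(-t), t*exp(-t)]
  [0, exp(-t)]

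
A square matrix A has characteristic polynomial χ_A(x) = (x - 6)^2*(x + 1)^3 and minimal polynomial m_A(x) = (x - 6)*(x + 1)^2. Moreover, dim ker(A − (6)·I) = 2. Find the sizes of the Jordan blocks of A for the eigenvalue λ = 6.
Block sizes for λ = 6: [1, 1]

Step 1 — from the characteristic polynomial, algebraic multiplicity of λ = 6 is 2. From dim ker(A − (6)·I) = 2, there are exactly 2 Jordan blocks for λ = 6.
Step 2 — from the minimal polynomial, the factor (x − 6) tells us the largest block for λ = 6 has size 1.
Step 3 — with total size 2, 2 blocks, and largest block 1, the block sizes (in nonincreasing order) are [1, 1].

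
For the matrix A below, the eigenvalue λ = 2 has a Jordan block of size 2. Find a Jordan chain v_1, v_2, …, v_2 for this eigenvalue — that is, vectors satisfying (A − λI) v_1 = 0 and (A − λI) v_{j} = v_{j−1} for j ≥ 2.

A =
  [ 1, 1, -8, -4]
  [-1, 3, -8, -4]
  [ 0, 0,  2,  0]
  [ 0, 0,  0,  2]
A Jordan chain for λ = 2 of length 2:
v_1 = (-1, -1, 0, 0)ᵀ
v_2 = (1, 0, 0, 0)ᵀ

Let N = A − (2)·I. We want v_2 with N^2 v_2 = 0 but N^1 v_2 ≠ 0; then v_{j-1} := N · v_j for j = 2, …, 2.

Pick v_2 = (1, 0, 0, 0)ᵀ.
Then v_1 = N · v_2 = (-1, -1, 0, 0)ᵀ.

Sanity check: (A − (2)·I) v_1 = (0, 0, 0, 0)ᵀ = 0. ✓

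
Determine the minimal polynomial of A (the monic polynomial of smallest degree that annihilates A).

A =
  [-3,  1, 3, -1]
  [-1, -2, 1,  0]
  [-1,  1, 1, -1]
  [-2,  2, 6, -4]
x^3 + 6*x^2 + 12*x + 8

The characteristic polynomial is χ_A(x) = (x + 2)^4, so the eigenvalues are known. The minimal polynomial is
  m_A(x) = Π_λ (x − λ)^{k_λ}
where k_λ is the size of the *largest* Jordan block for λ (equivalently, the smallest k with (A − λI)^k v = 0 for every generalised eigenvector v of λ).

  λ = -2: largest Jordan block has size 3, contributing (x + 2)^3

So m_A(x) = (x + 2)^3 = x^3 + 6*x^2 + 12*x + 8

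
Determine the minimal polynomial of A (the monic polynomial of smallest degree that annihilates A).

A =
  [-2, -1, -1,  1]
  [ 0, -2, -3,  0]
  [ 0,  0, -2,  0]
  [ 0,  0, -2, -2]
x^3 + 6*x^2 + 12*x + 8

The characteristic polynomial is χ_A(x) = (x + 2)^4, so the eigenvalues are known. The minimal polynomial is
  m_A(x) = Π_λ (x − λ)^{k_λ}
where k_λ is the size of the *largest* Jordan block for λ (equivalently, the smallest k with (A − λI)^k v = 0 for every generalised eigenvector v of λ).

  λ = -2: largest Jordan block has size 3, contributing (x + 2)^3

So m_A(x) = (x + 2)^3 = x^3 + 6*x^2 + 12*x + 8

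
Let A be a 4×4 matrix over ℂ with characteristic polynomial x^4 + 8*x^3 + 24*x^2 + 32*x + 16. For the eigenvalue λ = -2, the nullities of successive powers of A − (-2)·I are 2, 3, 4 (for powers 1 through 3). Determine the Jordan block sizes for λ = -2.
Block sizes for λ = -2: [3, 1]

From the dimensions of kernels of powers, the number of Jordan blocks of size at least j is d_j − d_{j−1} where d_j = dim ker(N^j) (with d_0 = 0). Computing the differences gives [2, 1, 1].
The number of blocks of size exactly k is (#blocks of size ≥ k) − (#blocks of size ≥ k + 1), so the partition is: 1 block(s) of size 1, 1 block(s) of size 3.
In nonincreasing order the block sizes are [3, 1].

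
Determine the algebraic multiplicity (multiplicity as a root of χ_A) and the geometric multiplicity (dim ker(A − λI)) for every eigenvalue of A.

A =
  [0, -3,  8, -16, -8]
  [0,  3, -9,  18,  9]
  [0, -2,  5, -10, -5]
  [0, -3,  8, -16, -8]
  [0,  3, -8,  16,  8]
λ = 0: alg = 5, geom = 3

Step 1 — factor the characteristic polynomial to read off the algebraic multiplicities:
  χ_A(x) = x^5

Step 2 — compute geometric multiplicities via the rank-nullity identity g(λ) = n − rank(A − λI):
  rank(A − (0)·I) = 2, so dim ker(A − (0)·I) = n − 2 = 3

Summary:
  λ = 0: algebraic multiplicity = 5, geometric multiplicity = 3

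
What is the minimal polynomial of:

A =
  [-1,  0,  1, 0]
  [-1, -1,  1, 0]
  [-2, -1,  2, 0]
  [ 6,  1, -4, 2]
x^4 - 2*x^3

The characteristic polynomial is χ_A(x) = x^3*(x - 2), so the eigenvalues are known. The minimal polynomial is
  m_A(x) = Π_λ (x − λ)^{k_λ}
where k_λ is the size of the *largest* Jordan block for λ (equivalently, the smallest k with (A − λI)^k v = 0 for every generalised eigenvector v of λ).

  λ = 0: largest Jordan block has size 3, contributing (x − 0)^3
  λ = 2: largest Jordan block has size 1, contributing (x − 2)

So m_A(x) = x^3*(x - 2) = x^4 - 2*x^3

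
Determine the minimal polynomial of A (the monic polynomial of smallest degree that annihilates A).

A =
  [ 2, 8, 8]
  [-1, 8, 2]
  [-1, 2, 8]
x^2 - 12*x + 36

The characteristic polynomial is χ_A(x) = (x - 6)^3, so the eigenvalues are known. The minimal polynomial is
  m_A(x) = Π_λ (x − λ)^{k_λ}
where k_λ is the size of the *largest* Jordan block for λ (equivalently, the smallest k with (A − λI)^k v = 0 for every generalised eigenvector v of λ).

  λ = 6: largest Jordan block has size 2, contributing (x − 6)^2

So m_A(x) = (x - 6)^2 = x^2 - 12*x + 36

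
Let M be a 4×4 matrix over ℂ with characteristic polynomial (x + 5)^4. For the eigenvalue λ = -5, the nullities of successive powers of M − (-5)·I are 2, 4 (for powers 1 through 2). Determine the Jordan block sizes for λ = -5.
Block sizes for λ = -5: [2, 2]

From the dimensions of kernels of powers, the number of Jordan blocks of size at least j is d_j − d_{j−1} where d_j = dim ker(N^j) (with d_0 = 0). Computing the differences gives [2, 2].
The number of blocks of size exactly k is (#blocks of size ≥ k) − (#blocks of size ≥ k + 1), so the partition is: 2 block(s) of size 2.
In nonincreasing order the block sizes are [2, 2].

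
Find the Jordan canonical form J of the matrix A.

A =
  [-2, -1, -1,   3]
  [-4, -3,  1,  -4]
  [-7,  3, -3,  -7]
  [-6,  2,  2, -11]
J_2(-5) ⊕ J_1(-5) ⊕ J_1(-4)

The characteristic polynomial is
  det(x·I − A) = x^4 + 19*x^3 + 135*x^2 + 425*x + 500 = (x + 4)*(x + 5)^3

Eigenvalues and multiplicities (the geometric multiplicity of λ is n − rank(A − λI), which equals the number of Jordan blocks for λ):
  λ = -5: algebraic multiplicity = 3, geometric multiplicity = 2
  λ = -4: algebraic multiplicity = 1, geometric multiplicity = 1

Determining the block sizes for each eigenvalue:
  λ = -5: 2 blocks summing to 3 forces exactly one block of size 2 and the rest size 1 → block sizes [2, 1]
  λ = -4: one block (gm = 1), so the single block has size am = 1 → block sizes [1]

Assembling the blocks gives a Jordan form
J =
  [-5,  1,  0,  0]
  [ 0, -5,  0,  0]
  [ 0,  0, -5,  0]
  [ 0,  0,  0, -4]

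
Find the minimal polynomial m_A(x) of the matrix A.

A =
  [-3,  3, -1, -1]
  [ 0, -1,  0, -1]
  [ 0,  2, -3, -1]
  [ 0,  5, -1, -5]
x^3 + 9*x^2 + 27*x + 27

The characteristic polynomial is χ_A(x) = (x + 3)^4, so the eigenvalues are known. The minimal polynomial is
  m_A(x) = Π_λ (x − λ)^{k_λ}
where k_λ is the size of the *largest* Jordan block for λ (equivalently, the smallest k with (A − λI)^k v = 0 for every generalised eigenvector v of λ).

  λ = -3: largest Jordan block has size 3, contributing (x + 3)^3

So m_A(x) = (x + 3)^3 = x^3 + 9*x^2 + 27*x + 27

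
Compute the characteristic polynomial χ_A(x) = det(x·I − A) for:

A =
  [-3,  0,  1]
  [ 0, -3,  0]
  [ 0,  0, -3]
x^3 + 9*x^2 + 27*x + 27

Expanding det(x·I − A) (e.g. by cofactor expansion or by noting that A is similar to its Jordan form J, which has the same characteristic polynomial as A) gives
  χ_A(x) = x^3 + 9*x^2 + 27*x + 27
which factors as (x + 3)^3. The eigenvalues (with algebraic multiplicities) are λ = -3 with multiplicity 3.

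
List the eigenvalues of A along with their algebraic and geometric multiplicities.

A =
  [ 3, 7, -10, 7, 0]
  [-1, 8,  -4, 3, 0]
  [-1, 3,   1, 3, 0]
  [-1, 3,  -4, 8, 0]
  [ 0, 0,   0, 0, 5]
λ = 5: alg = 5, geom = 3

Step 1 — factor the characteristic polynomial to read off the algebraic multiplicities:
  χ_A(x) = (x - 5)^5

Step 2 — compute geometric multiplicities via the rank-nullity identity g(λ) = n − rank(A − λI):
  rank(A − (5)·I) = 2, so dim ker(A − (5)·I) = n − 2 = 3

Summary:
  λ = 5: algebraic multiplicity = 5, geometric multiplicity = 3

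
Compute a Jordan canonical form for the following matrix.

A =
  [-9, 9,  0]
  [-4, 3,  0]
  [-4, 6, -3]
J_2(-3) ⊕ J_1(-3)

The characteristic polynomial is
  det(x·I − A) = x^3 + 9*x^2 + 27*x + 27 = (x + 3)^3

Eigenvalues and multiplicities (the geometric multiplicity of λ is n − rank(A − λI), which equals the number of Jordan blocks for λ):
  λ = -3: algebraic multiplicity = 3, geometric multiplicity = 2

Determining the block sizes for each eigenvalue:
  λ = -3: 2 blocks summing to 3 forces exactly one block of size 2 and the rest size 1 → block sizes [2, 1]

Assembling the blocks gives a Jordan form
J =
  [-3,  1,  0]
  [ 0, -3,  0]
  [ 0,  0, -3]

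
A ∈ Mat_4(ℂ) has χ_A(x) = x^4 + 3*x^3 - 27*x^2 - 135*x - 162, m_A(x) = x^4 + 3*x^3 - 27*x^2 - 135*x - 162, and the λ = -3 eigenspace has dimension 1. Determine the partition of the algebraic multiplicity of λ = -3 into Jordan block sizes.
Block sizes for λ = -3: [3]

Step 1 — from the characteristic polynomial, algebraic multiplicity of λ = -3 is 3. From dim ker(A − (-3)·I) = 1, there are exactly 1 Jordan blocks for λ = -3.
Step 2 — from the minimal polynomial, the factor (x + 3)^3 tells us the largest block for λ = -3 has size 3.
Step 3 — with total size 3, 1 blocks, and largest block 3, the block sizes (in nonincreasing order) are [3].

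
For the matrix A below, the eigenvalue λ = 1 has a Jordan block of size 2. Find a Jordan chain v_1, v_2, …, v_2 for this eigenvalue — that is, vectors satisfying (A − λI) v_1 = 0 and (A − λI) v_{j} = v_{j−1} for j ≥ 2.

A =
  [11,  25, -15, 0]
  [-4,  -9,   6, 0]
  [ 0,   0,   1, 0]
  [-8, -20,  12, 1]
A Jordan chain for λ = 1 of length 2:
v_1 = (10, -4, 0, -8)ᵀ
v_2 = (1, 0, 0, 0)ᵀ

Let N = A − (1)·I. We want v_2 with N^2 v_2 = 0 but N^1 v_2 ≠ 0; then v_{j-1} := N · v_j for j = 2, …, 2.

Pick v_2 = (1, 0, 0, 0)ᵀ.
Then v_1 = N · v_2 = (10, -4, 0, -8)ᵀ.

Sanity check: (A − (1)·I) v_1 = (0, 0, 0, 0)ᵀ = 0. ✓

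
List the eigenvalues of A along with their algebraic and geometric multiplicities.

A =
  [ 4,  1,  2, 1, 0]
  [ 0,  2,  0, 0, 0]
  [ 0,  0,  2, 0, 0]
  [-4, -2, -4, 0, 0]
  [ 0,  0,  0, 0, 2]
λ = 2: alg = 5, geom = 4

Step 1 — factor the characteristic polynomial to read off the algebraic multiplicities:
  χ_A(x) = (x - 2)^5

Step 2 — compute geometric multiplicities via the rank-nullity identity g(λ) = n − rank(A − λI):
  rank(A − (2)·I) = 1, so dim ker(A − (2)·I) = n − 1 = 4

Summary:
  λ = 2: algebraic multiplicity = 5, geometric multiplicity = 4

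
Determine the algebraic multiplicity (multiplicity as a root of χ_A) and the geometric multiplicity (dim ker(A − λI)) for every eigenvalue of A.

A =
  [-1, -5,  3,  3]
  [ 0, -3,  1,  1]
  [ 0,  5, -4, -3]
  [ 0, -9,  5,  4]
λ = -1: alg = 4, geom = 2

Step 1 — factor the characteristic polynomial to read off the algebraic multiplicities:
  χ_A(x) = (x + 1)^4

Step 2 — compute geometric multiplicities via the rank-nullity identity g(λ) = n − rank(A − λI):
  rank(A − (-1)·I) = 2, so dim ker(A − (-1)·I) = n − 2 = 2

Summary:
  λ = -1: algebraic multiplicity = 4, geometric multiplicity = 2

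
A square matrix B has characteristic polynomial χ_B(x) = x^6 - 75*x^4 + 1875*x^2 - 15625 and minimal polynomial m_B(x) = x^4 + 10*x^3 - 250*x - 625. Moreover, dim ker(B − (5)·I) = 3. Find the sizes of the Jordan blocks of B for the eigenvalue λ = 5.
Block sizes for λ = 5: [1, 1, 1]

Step 1 — from the characteristic polynomial, algebraic multiplicity of λ = 5 is 3. From dim ker(B − (5)·I) = 3, there are exactly 3 Jordan blocks for λ = 5.
Step 2 — from the minimal polynomial, the factor (x − 5) tells us the largest block for λ = 5 has size 1.
Step 3 — with total size 3, 3 blocks, and largest block 1, the block sizes (in nonincreasing order) are [1, 1, 1].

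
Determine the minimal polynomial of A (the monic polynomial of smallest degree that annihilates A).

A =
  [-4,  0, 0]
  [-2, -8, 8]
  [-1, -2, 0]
x^2 + 8*x + 16

The characteristic polynomial is χ_A(x) = (x + 4)^3, so the eigenvalues are known. The minimal polynomial is
  m_A(x) = Π_λ (x − λ)^{k_λ}
where k_λ is the size of the *largest* Jordan block for λ (equivalently, the smallest k with (A − λI)^k v = 0 for every generalised eigenvector v of λ).

  λ = -4: largest Jordan block has size 2, contributing (x + 4)^2

So m_A(x) = (x + 4)^2 = x^2 + 8*x + 16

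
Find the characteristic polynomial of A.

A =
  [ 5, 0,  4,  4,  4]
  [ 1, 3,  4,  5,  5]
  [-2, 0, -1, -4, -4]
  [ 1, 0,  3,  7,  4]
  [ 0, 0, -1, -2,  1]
x^5 - 15*x^4 + 90*x^3 - 270*x^2 + 405*x - 243

Expanding det(x·I − A) (e.g. by cofactor expansion or by noting that A is similar to its Jordan form J, which has the same characteristic polynomial as A) gives
  χ_A(x) = x^5 - 15*x^4 + 90*x^3 - 270*x^2 + 405*x - 243
which factors as (x - 3)^5. The eigenvalues (with algebraic multiplicities) are λ = 3 with multiplicity 5.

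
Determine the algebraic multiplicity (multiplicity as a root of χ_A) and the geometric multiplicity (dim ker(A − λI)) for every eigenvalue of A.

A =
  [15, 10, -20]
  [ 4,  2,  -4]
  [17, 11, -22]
λ = -5: alg = 1, geom = 1; λ = 0: alg = 2, geom = 1

Step 1 — factor the characteristic polynomial to read off the algebraic multiplicities:
  χ_A(x) = x^2*(x + 5)

Step 2 — compute geometric multiplicities via the rank-nullity identity g(λ) = n − rank(A − λI):
  rank(A − (-5)·I) = 2, so dim ker(A − (-5)·I) = n − 2 = 1
  rank(A − (0)·I) = 2, so dim ker(A − (0)·I) = n − 2 = 1

Summary:
  λ = -5: algebraic multiplicity = 1, geometric multiplicity = 1
  λ = 0: algebraic multiplicity = 2, geometric multiplicity = 1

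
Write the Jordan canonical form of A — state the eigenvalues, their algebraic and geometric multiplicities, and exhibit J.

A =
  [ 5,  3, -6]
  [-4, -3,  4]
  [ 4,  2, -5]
J_2(-1) ⊕ J_1(-1)

The characteristic polynomial is
  det(x·I − A) = x^3 + 3*x^2 + 3*x + 1 = (x + 1)^3

Eigenvalues and multiplicities (the geometric multiplicity of λ is n − rank(A − λI), which equals the number of Jordan blocks for λ):
  λ = -1: algebraic multiplicity = 3, geometric multiplicity = 2

Determining the block sizes for each eigenvalue:
  λ = -1: 2 blocks summing to 3 forces exactly one block of size 2 and the rest size 1 → block sizes [2, 1]

Assembling the blocks gives a Jordan form
J =
  [-1,  1,  0]
  [ 0, -1,  0]
  [ 0,  0, -1]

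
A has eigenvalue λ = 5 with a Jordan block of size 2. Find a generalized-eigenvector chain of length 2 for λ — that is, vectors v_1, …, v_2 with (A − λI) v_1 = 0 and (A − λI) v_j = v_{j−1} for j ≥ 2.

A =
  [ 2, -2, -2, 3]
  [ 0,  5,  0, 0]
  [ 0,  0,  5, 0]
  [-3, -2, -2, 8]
A Jordan chain for λ = 5 of length 2:
v_1 = (-3, 0, 0, -3)ᵀ
v_2 = (1, 0, 0, 0)ᵀ

Let N = A − (5)·I. We want v_2 with N^2 v_2 = 0 but N^1 v_2 ≠ 0; then v_{j-1} := N · v_j for j = 2, …, 2.

Pick v_2 = (1, 0, 0, 0)ᵀ.
Then v_1 = N · v_2 = (-3, 0, 0, -3)ᵀ.

Sanity check: (A − (5)·I) v_1 = (0, 0, 0, 0)ᵀ = 0. ✓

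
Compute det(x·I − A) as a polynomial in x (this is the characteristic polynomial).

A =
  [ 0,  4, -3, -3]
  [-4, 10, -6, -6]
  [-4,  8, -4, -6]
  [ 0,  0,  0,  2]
x^4 - 8*x^3 + 24*x^2 - 32*x + 16

Expanding det(x·I − A) (e.g. by cofactor expansion or by noting that A is similar to its Jordan form J, which has the same characteristic polynomial as A) gives
  χ_A(x) = x^4 - 8*x^3 + 24*x^2 - 32*x + 16
which factors as (x - 2)^4. The eigenvalues (with algebraic multiplicities) are λ = 2 with multiplicity 4.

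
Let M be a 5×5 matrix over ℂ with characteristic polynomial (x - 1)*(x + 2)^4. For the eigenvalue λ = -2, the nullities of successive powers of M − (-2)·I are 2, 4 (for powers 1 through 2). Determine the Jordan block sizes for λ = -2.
Block sizes for λ = -2: [2, 2]

From the dimensions of kernels of powers, the number of Jordan blocks of size at least j is d_j − d_{j−1} where d_j = dim ker(N^j) (with d_0 = 0). Computing the differences gives [2, 2].
The number of blocks of size exactly k is (#blocks of size ≥ k) − (#blocks of size ≥ k + 1), so the partition is: 2 block(s) of size 2.
In nonincreasing order the block sizes are [2, 2].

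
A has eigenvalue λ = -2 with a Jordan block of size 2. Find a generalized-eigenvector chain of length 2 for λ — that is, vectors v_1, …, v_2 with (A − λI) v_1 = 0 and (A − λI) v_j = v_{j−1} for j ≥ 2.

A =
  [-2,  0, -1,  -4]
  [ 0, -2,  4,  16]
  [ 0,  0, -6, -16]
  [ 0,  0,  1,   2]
A Jordan chain for λ = -2 of length 2:
v_1 = (-1, 4, -4, 1)ᵀ
v_2 = (0, 0, 1, 0)ᵀ

Let N = A − (-2)·I. We want v_2 with N^2 v_2 = 0 but N^1 v_2 ≠ 0; then v_{j-1} := N · v_j for j = 2, …, 2.

Pick v_2 = (0, 0, 1, 0)ᵀ.
Then v_1 = N · v_2 = (-1, 4, -4, 1)ᵀ.

Sanity check: (A − (-2)·I) v_1 = (0, 0, 0, 0)ᵀ = 0. ✓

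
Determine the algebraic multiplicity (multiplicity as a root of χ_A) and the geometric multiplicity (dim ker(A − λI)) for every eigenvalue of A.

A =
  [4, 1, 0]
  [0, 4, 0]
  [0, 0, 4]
λ = 4: alg = 3, geom = 2

Step 1 — factor the characteristic polynomial to read off the algebraic multiplicities:
  χ_A(x) = (x - 4)^3

Step 2 — compute geometric multiplicities via the rank-nullity identity g(λ) = n − rank(A − λI):
  rank(A − (4)·I) = 1, so dim ker(A − (4)·I) = n − 1 = 2

Summary:
  λ = 4: algebraic multiplicity = 3, geometric multiplicity = 2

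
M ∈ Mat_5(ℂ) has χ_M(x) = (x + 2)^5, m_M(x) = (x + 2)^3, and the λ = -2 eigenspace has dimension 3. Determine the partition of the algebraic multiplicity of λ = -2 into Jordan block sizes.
Block sizes for λ = -2: [3, 1, 1]

Step 1 — from the characteristic polynomial, algebraic multiplicity of λ = -2 is 5. From dim ker(M − (-2)·I) = 3, there are exactly 3 Jordan blocks for λ = -2.
Step 2 — from the minimal polynomial, the factor (x + 2)^3 tells us the largest block for λ = -2 has size 3.
Step 3 — with total size 5, 3 blocks, and largest block 3, the block sizes (in nonincreasing order) are [3, 1, 1].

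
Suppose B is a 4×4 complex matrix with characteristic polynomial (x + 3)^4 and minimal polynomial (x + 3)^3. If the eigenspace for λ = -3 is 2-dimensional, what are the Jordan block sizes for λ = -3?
Block sizes for λ = -3: [3, 1]

Step 1 — from the characteristic polynomial, algebraic multiplicity of λ = -3 is 4. From dim ker(B − (-3)·I) = 2, there are exactly 2 Jordan blocks for λ = -3.
Step 2 — from the minimal polynomial, the factor (x + 3)^3 tells us the largest block for λ = -3 has size 3.
Step 3 — with total size 4, 2 blocks, and largest block 3, the block sizes (in nonincreasing order) are [3, 1].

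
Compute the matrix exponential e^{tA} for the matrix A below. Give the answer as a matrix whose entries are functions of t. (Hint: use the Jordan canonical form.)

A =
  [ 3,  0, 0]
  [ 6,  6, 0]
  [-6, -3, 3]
e^{tA} =
  [exp(3*t), 0, 0]
  [2*exp(6*t) - 2*exp(3*t), exp(6*t), 0]
  [-2*exp(6*t) + 2*exp(3*t), -exp(6*t) + exp(3*t), exp(3*t)]

Strategy: write A = P · J · P⁻¹ where J is a Jordan canonical form, so e^{tA} = P · e^{tJ} · P⁻¹, and e^{tJ} can be computed block-by-block.

A has Jordan form
J =
  [3, 0, 0]
  [0, 3, 0]
  [0, 0, 6]
(up to reordering of blocks).

Per-block formulas:
  For a 1×1 block at λ = 6: exp(t · [6]) = [e^(6t)].
  For a 1×1 block at λ = 3: exp(t · [3]) = [e^(3t)].

After assembling e^{tJ} and conjugating by P, we get:

e^{tA} =
  [exp(3*t), 0, 0]
  [2*exp(6*t) - 2*exp(3*t), exp(6*t), 0]
  [-2*exp(6*t) + 2*exp(3*t), -exp(6*t) + exp(3*t), exp(3*t)]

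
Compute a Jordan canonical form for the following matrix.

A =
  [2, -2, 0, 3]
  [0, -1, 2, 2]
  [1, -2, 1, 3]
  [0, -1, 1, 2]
J_3(1) ⊕ J_1(1)

The characteristic polynomial is
  det(x·I − A) = x^4 - 4*x^3 + 6*x^2 - 4*x + 1 = (x - 1)^4

Eigenvalues and multiplicities (the geometric multiplicity of λ is n − rank(A − λI), which equals the number of Jordan blocks for λ):
  λ = 1: algebraic multiplicity = 4, geometric multiplicity = 2

Determining the block sizes for each eigenvalue:
  λ = 1: with am = 4 and gm = 2, the partition is not yet determined (e.g. several partitions of 4 into 2 parts exist). Let N = A − (1)·I. Computing rank(N^1) = 2, rank(N^2) = 1, rank(N^3) = 0; the number of blocks of size ≥ j is rank(N^{j−1}) − rank(N^j), giving [2, 1, 1]. So we have 1 block(s) of size 3, 1 block(s) of size 1 → block sizes [3, 1]

Assembling the blocks gives a Jordan form
J =
  [1, 1, 0, 0]
  [0, 1, 1, 0]
  [0, 0, 1, 0]
  [0, 0, 0, 1]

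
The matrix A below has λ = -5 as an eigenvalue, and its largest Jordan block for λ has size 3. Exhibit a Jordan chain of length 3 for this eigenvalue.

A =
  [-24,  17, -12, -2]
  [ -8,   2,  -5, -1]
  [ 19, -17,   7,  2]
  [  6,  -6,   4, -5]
A Jordan chain for λ = -5 of length 3:
v_1 = (-15, -5, 15, 10)ᵀ
v_2 = (-19, -8, 19, 6)ᵀ
v_3 = (1, 0, 0, 0)ᵀ

Let N = A − (-5)·I. We want v_3 with N^3 v_3 = 0 but N^2 v_3 ≠ 0; then v_{j-1} := N · v_j for j = 3, …, 2.

Pick v_3 = (1, 0, 0, 0)ᵀ.
Then v_2 = N · v_3 = (-19, -8, 19, 6)ᵀ.
Then v_1 = N · v_2 = (-15, -5, 15, 10)ᵀ.

Sanity check: (A − (-5)·I) v_1 = (0, 0, 0, 0)ᵀ = 0. ✓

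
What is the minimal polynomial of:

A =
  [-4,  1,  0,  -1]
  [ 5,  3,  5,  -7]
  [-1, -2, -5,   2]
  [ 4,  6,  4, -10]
x^3 + 12*x^2 + 48*x + 64

The characteristic polynomial is χ_A(x) = (x + 4)^4, so the eigenvalues are known. The minimal polynomial is
  m_A(x) = Π_λ (x − λ)^{k_λ}
where k_λ is the size of the *largest* Jordan block for λ (equivalently, the smallest k with (A − λI)^k v = 0 for every generalised eigenvector v of λ).

  λ = -4: largest Jordan block has size 3, contributing (x + 4)^3

So m_A(x) = (x + 4)^3 = x^3 + 12*x^2 + 48*x + 64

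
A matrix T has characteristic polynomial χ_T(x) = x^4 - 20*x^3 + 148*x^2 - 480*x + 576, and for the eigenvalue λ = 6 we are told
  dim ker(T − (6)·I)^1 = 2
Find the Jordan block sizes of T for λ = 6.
Block sizes for λ = 6: [1, 1]

From the dimensions of kernels of powers, the number of Jordan blocks of size at least j is d_j − d_{j−1} where d_j = dim ker(N^j) (with d_0 = 0). Computing the differences gives [2].
The number of blocks of size exactly k is (#blocks of size ≥ k) − (#blocks of size ≥ k + 1), so the partition is: 2 block(s) of size 1.
In nonincreasing order the block sizes are [1, 1].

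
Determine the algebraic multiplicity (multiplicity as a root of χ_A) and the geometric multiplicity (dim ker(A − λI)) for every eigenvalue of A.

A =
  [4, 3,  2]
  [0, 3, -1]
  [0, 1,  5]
λ = 4: alg = 3, geom = 1

Step 1 — factor the characteristic polynomial to read off the algebraic multiplicities:
  χ_A(x) = (x - 4)^3

Step 2 — compute geometric multiplicities via the rank-nullity identity g(λ) = n − rank(A − λI):
  rank(A − (4)·I) = 2, so dim ker(A − (4)·I) = n − 2 = 1

Summary:
  λ = 4: algebraic multiplicity = 3, geometric multiplicity = 1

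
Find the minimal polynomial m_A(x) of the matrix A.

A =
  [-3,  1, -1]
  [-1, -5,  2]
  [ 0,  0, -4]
x^3 + 12*x^2 + 48*x + 64

The characteristic polynomial is χ_A(x) = (x + 4)^3, so the eigenvalues are known. The minimal polynomial is
  m_A(x) = Π_λ (x − λ)^{k_λ}
where k_λ is the size of the *largest* Jordan block for λ (equivalently, the smallest k with (A − λI)^k v = 0 for every generalised eigenvector v of λ).

  λ = -4: largest Jordan block has size 3, contributing (x + 4)^3

So m_A(x) = (x + 4)^3 = x^3 + 12*x^2 + 48*x + 64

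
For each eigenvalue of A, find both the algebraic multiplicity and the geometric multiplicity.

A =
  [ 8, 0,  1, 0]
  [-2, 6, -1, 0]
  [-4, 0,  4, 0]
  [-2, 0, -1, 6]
λ = 6: alg = 4, geom = 3

Step 1 — factor the characteristic polynomial to read off the algebraic multiplicities:
  χ_A(x) = (x - 6)^4

Step 2 — compute geometric multiplicities via the rank-nullity identity g(λ) = n − rank(A − λI):
  rank(A − (6)·I) = 1, so dim ker(A − (6)·I) = n − 1 = 3

Summary:
  λ = 6: algebraic multiplicity = 4, geometric multiplicity = 3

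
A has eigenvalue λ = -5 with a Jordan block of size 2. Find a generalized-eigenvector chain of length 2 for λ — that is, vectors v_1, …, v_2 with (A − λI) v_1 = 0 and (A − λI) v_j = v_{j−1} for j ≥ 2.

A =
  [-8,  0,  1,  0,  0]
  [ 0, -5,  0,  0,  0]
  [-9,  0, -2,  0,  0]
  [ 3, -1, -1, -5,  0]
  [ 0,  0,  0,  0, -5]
A Jordan chain for λ = -5 of length 2:
v_1 = (-3, 0, -9, 3, 0)ᵀ
v_2 = (1, 0, 0, 0, 0)ᵀ

Let N = A − (-5)·I. We want v_2 with N^2 v_2 = 0 but N^1 v_2 ≠ 0; then v_{j-1} := N · v_j for j = 2, …, 2.

Pick v_2 = (1, 0, 0, 0, 0)ᵀ.
Then v_1 = N · v_2 = (-3, 0, -9, 3, 0)ᵀ.

Sanity check: (A − (-5)·I) v_1 = (0, 0, 0, 0, 0)ᵀ = 0. ✓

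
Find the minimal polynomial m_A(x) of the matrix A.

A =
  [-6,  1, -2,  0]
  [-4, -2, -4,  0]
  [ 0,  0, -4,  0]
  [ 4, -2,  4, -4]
x^2 + 8*x + 16

The characteristic polynomial is χ_A(x) = (x + 4)^4, so the eigenvalues are known. The minimal polynomial is
  m_A(x) = Π_λ (x − λ)^{k_λ}
where k_λ is the size of the *largest* Jordan block for λ (equivalently, the smallest k with (A − λI)^k v = 0 for every generalised eigenvector v of λ).

  λ = -4: largest Jordan block has size 2, contributing (x + 4)^2

So m_A(x) = (x + 4)^2 = x^2 + 8*x + 16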